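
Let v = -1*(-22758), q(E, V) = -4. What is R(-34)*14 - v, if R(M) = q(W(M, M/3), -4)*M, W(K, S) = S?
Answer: -20854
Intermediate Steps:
v = 22758
R(M) = -4*M
R(-34)*14 - v = -4*(-34)*14 - 1*22758 = 136*14 - 22758 = 1904 - 22758 = -20854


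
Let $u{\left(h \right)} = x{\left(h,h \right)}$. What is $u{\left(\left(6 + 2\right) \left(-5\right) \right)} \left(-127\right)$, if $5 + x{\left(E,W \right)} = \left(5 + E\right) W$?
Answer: $-177165$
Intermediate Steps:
$x{\left(E,W \right)} = -5 + W \left(5 + E\right)$ ($x{\left(E,W \right)} = -5 + \left(5 + E\right) W = -5 + W \left(5 + E\right)$)
$u{\left(h \right)} = -5 + h^{2} + 5 h$ ($u{\left(h \right)} = -5 + 5 h + h h = -5 + 5 h + h^{2} = -5 + h^{2} + 5 h$)
$u{\left(\left(6 + 2\right) \left(-5\right) \right)} \left(-127\right) = \left(-5 + \left(\left(6 + 2\right) \left(-5\right)\right)^{2} + 5 \left(6 + 2\right) \left(-5\right)\right) \left(-127\right) = \left(-5 + \left(8 \left(-5\right)\right)^{2} + 5 \cdot 8 \left(-5\right)\right) \left(-127\right) = \left(-5 + \left(-40\right)^{2} + 5 \left(-40\right)\right) \left(-127\right) = \left(-5 + 1600 - 200\right) \left(-127\right) = 1395 \left(-127\right) = -177165$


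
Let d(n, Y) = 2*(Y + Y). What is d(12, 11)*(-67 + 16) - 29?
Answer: -2273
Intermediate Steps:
d(n, Y) = 4*Y (d(n, Y) = 2*(2*Y) = 4*Y)
d(12, 11)*(-67 + 16) - 29 = (4*11)*(-67 + 16) - 29 = 44*(-51) - 29 = -2244 - 29 = -2273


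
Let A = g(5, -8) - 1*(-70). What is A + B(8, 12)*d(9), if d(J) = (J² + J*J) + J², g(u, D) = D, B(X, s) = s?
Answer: 2978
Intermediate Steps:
A = 62 (A = -8 - 1*(-70) = -8 + 70 = 62)
d(J) = 3*J² (d(J) = (J² + J²) + J² = 2*J² + J² = 3*J²)
A + B(8, 12)*d(9) = 62 + 12*(3*9²) = 62 + 12*(3*81) = 62 + 12*243 = 62 + 2916 = 2978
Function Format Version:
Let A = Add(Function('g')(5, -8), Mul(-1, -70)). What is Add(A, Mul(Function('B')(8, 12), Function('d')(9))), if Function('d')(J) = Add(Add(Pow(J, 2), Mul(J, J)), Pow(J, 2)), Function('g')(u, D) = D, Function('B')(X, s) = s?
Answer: 2978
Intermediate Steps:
A = 62 (A = Add(-8, Mul(-1, -70)) = Add(-8, 70) = 62)
Function('d')(J) = Mul(3, Pow(J, 2)) (Function('d')(J) = Add(Add(Pow(J, 2), Pow(J, 2)), Pow(J, 2)) = Add(Mul(2, Pow(J, 2)), Pow(J, 2)) = Mul(3, Pow(J, 2)))
Add(A, Mul(Function('B')(8, 12), Function('d')(9))) = Add(62, Mul(12, Mul(3, Pow(9, 2)))) = Add(62, Mul(12, Mul(3, 81))) = Add(62, Mul(12, 243)) = Add(62, 2916) = 2978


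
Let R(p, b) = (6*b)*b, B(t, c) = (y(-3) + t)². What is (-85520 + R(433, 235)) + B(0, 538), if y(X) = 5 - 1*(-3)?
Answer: 245894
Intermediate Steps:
y(X) = 8 (y(X) = 5 + 3 = 8)
B(t, c) = (8 + t)²
R(p, b) = 6*b²
(-85520 + R(433, 235)) + B(0, 538) = (-85520 + 6*235²) + (8 + 0)² = (-85520 + 6*55225) + 8² = (-85520 + 331350) + 64 = 245830 + 64 = 245894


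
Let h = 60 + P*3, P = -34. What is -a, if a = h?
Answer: 42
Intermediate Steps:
h = -42 (h = 60 - 34*3 = 60 - 102 = -42)
a = -42
-a = -1*(-42) = 42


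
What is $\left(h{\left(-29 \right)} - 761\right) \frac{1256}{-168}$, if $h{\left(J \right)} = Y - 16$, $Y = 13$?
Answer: $\frac{119948}{21} \approx 5711.8$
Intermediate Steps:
$h{\left(J \right)} = -3$ ($h{\left(J \right)} = 13 - 16 = -3$)
$\left(h{\left(-29 \right)} - 761\right) \frac{1256}{-168} = \left(-3 - 761\right) \frac{1256}{-168} = - 764 \cdot 1256 \left(- \frac{1}{168}\right) = \left(-764\right) \left(- \frac{157}{21}\right) = \frac{119948}{21}$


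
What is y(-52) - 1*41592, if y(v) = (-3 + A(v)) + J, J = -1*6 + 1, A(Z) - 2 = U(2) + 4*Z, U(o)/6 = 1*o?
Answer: -41794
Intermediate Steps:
U(o) = 6*o (U(o) = 6*(1*o) = 6*o)
A(Z) = 14 + 4*Z (A(Z) = 2 + (6*2 + 4*Z) = 2 + (12 + 4*Z) = 14 + 4*Z)
J = -5 (J = -6 + 1 = -5)
y(v) = 6 + 4*v (y(v) = (-3 + (14 + 4*v)) - 5 = (11 + 4*v) - 5 = 6 + 4*v)
y(-52) - 1*41592 = (6 + 4*(-52)) - 1*41592 = (6 - 208) - 41592 = -202 - 41592 = -41794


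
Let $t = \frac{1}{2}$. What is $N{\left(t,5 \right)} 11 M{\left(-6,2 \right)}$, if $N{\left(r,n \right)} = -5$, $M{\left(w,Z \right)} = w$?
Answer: $330$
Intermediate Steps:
$t = \frac{1}{2} \approx 0.5$
$N{\left(t,5 \right)} 11 M{\left(-6,2 \right)} = \left(-5\right) 11 \left(-6\right) = \left(-55\right) \left(-6\right) = 330$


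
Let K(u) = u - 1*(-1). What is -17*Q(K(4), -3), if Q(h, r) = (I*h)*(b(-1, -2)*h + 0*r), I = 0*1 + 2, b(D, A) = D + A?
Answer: 2550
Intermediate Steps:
b(D, A) = A + D
I = 2 (I = 0 + 2 = 2)
K(u) = 1 + u (K(u) = u + 1 = 1 + u)
Q(h, r) = -6*h² (Q(h, r) = (2*h)*((-2 - 1)*h + 0*r) = (2*h)*(-3*h + 0) = (2*h)*(-3*h) = -6*h²)
-17*Q(K(4), -3) = -(-102)*(1 + 4)² = -(-102)*5² = -(-102)*25 = -17*(-150) = 2550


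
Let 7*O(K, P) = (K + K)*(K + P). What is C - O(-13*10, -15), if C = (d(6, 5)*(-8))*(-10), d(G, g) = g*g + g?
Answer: -20900/7 ≈ -2985.7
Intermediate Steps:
O(K, P) = 2*K*(K + P)/7 (O(K, P) = ((K + K)*(K + P))/7 = ((2*K)*(K + P))/7 = (2*K*(K + P))/7 = 2*K*(K + P)/7)
d(G, g) = g + g² (d(G, g) = g² + g = g + g²)
C = 2400 (C = ((5*(1 + 5))*(-8))*(-10) = ((5*6)*(-8))*(-10) = (30*(-8))*(-10) = -240*(-10) = 2400)
C - O(-13*10, -15) = 2400 - 2*(-13*10)*(-13*10 - 15)/7 = 2400 - 2*(-130)*(-130 - 15)/7 = 2400 - 2*(-130)*(-145)/7 = 2400 - 1*37700/7 = 2400 - 37700/7 = -20900/7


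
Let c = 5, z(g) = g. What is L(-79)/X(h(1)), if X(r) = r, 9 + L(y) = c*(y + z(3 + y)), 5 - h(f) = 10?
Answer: 784/5 ≈ 156.80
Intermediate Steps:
h(f) = -5 (h(f) = 5 - 1*10 = 5 - 10 = -5)
L(y) = 6 + 10*y (L(y) = -9 + 5*(y + (3 + y)) = -9 + 5*(3 + 2*y) = -9 + (15 + 10*y) = 6 + 10*y)
L(-79)/X(h(1)) = (6 + 10*(-79))/(-5) = (6 - 790)*(-⅕) = -784*(-⅕) = 784/5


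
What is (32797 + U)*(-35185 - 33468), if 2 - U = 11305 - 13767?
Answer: -2420773433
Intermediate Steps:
U = 2464 (U = 2 - (11305 - 13767) = 2 - 1*(-2462) = 2 + 2462 = 2464)
(32797 + U)*(-35185 - 33468) = (32797 + 2464)*(-35185 - 33468) = 35261*(-68653) = -2420773433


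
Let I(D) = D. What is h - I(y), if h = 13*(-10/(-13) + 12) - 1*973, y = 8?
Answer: -815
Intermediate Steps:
h = -807 (h = 13*(-10*(-1/13) + 12) - 973 = 13*(10/13 + 12) - 973 = 13*(166/13) - 973 = 166 - 973 = -807)
h - I(y) = -807 - 1*8 = -807 - 8 = -815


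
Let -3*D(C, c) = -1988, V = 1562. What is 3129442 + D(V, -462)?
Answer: 9390314/3 ≈ 3.1301e+6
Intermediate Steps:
D(C, c) = 1988/3 (D(C, c) = -⅓*(-1988) = 1988/3)
3129442 + D(V, -462) = 3129442 + 1988/3 = 9390314/3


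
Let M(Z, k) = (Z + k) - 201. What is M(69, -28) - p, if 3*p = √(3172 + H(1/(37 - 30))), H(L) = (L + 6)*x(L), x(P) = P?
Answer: -160 - √155471/21 ≈ -178.78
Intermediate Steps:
M(Z, k) = -201 + Z + k
H(L) = L*(6 + L) (H(L) = (L + 6)*L = (6 + L)*L = L*(6 + L))
p = √155471/21 (p = √(3172 + (6 + 1/(37 - 30))/(37 - 30))/3 = √(3172 + (6 + 1/7)/7)/3 = √(3172 + (6 + ⅐)/7)/3 = √(3172 + (⅐)*(43/7))/3 = √(3172 + 43/49)/3 = √(155471/49)/3 = (√155471/7)/3 = √155471/21 ≈ 18.776)
M(69, -28) - p = (-201 + 69 - 28) - √155471/21 = -160 - √155471/21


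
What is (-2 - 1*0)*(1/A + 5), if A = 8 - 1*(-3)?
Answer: -112/11 ≈ -10.182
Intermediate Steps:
A = 11 (A = 8 + 3 = 11)
(-2 - 1*0)*(1/A + 5) = (-2 - 1*0)*(1/11 + 5) = (-2 + 0)*(1/11 + 5) = -2*56/11 = -112/11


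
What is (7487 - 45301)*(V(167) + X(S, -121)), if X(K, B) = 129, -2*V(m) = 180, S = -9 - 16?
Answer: -1474746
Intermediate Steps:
S = -25
V(m) = -90 (V(m) = -½*180 = -90)
(7487 - 45301)*(V(167) + X(S, -121)) = (7487 - 45301)*(-90 + 129) = -37814*39 = -1474746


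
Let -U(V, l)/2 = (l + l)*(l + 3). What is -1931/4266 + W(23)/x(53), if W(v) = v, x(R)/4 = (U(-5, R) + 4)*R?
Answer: -35206703/77777712 ≈ -0.45266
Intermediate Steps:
U(V, l) = -4*l*(3 + l) (U(V, l) = -2*(l + l)*(l + 3) = -2*2*l*(3 + l) = -4*l*(3 + l))
x(R) = 4*R*(4 - 4*R*(3 + R)) (x(R) = 4*((-4*R*(3 + R) + 4)*R) = 4*((4 - 4*R*(3 + R))*R) = 4*(R*(4 - 4*R*(3 + R))) = 4*R*(4 - 4*R*(3 + R)))
-1931/4266 + W(23)/x(53) = -1931/4266 + 23/((-16*53*(-1 + 53*(3 + 53)))) = -1931*1/4266 + 23/((-16*53*(-1 + 53*56))) = -1931/4266 + 23/((-16*53*(-1 + 2968))) = -1931/4266 + 23/((-16*53*2967)) = -1931/4266 + 23/(-2516016) = -1931/4266 + 23*(-1/2516016) = -1931/4266 - 1/109392 = -35206703/77777712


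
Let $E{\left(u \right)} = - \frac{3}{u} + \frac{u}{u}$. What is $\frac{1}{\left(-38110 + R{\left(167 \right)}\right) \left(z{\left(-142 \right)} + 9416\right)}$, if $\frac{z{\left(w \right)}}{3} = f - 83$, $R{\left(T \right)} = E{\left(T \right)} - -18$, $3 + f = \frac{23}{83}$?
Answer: $- \frac{13861}{4835676099600} \approx -2.8664 \cdot 10^{-9}$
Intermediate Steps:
$E{\left(u \right)} = 1 - \frac{3}{u}$ ($E{\left(u \right)} = - \frac{3}{u} + 1 = 1 - \frac{3}{u}$)
$f = - \frac{226}{83}$ ($f = -3 + \frac{23}{83} = - \frac{226}{83} \approx -2.7229$)
$R{\left(T \right)} = 18 + \frac{-3 + T}{T}$ ($R{\left(T \right)} = \frac{-3 + T}{T} - -18 = \frac{-3 + T}{T} + 18 = 18 + \frac{-3 + T}{T}$)
$z{\left(w \right)} = - \frac{21345}{83}$ ($z{\left(w \right)} = 3 \left(- \frac{226}{83} - 83\right) = 3 \left(- \frac{7115}{83}\right) = - \frac{21345}{83}$)
$\frac{1}{\left(-38110 + R{\left(167 \right)}\right) \left(z{\left(-142 \right)} + 9416\right)} = \frac{1}{\left(-38110 + \left(19 - \frac{3}{167}\right)\right) \left(- \frac{21345}{83} + 9416\right)} = \frac{1}{\left(-38110 + \left(19 - \frac{3}{167}\right)\right) \frac{760183}{83}} = \frac{1}{\left(-38110 + \frac{3170}{167}\right) \frac{760183}{83}} = \frac{1}{\left(- \frac{6361200}{167}\right) \frac{760183}{83}} = \frac{1}{- \frac{4835676099600}{13861}} = - \frac{13861}{4835676099600}$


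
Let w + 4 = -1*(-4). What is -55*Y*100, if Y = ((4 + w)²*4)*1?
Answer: -352000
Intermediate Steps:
w = 0 (w = -4 - 1*(-4) = -4 + 4 = 0)
Y = 64 (Y = ((4 + 0)²*4)*1 = (4²*4)*1 = (16*4)*1 = 64*1 = 64)
-55*Y*100 = -55*64*100 = -3520*100 = -352000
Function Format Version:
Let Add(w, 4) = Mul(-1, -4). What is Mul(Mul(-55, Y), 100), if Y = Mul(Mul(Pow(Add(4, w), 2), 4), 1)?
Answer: -352000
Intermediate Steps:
w = 0 (w = Add(-4, Mul(-1, -4)) = Add(-4, 4) = 0)
Y = 64 (Y = Mul(Mul(Pow(Add(4, 0), 2), 4), 1) = Mul(Mul(Pow(4, 2), 4), 1) = Mul(Mul(16, 4), 1) = Mul(64, 1) = 64)
Mul(Mul(-55, Y), 100) = Mul(Mul(-55, 64), 100) = Mul(-3520, 100) = -352000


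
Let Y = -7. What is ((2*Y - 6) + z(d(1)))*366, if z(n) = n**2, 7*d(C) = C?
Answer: -358314/49 ≈ -7312.5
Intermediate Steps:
d(C) = C/7
((2*Y - 6) + z(d(1)))*366 = ((2*(-7) - 6) + ((1/7)*1)**2)*366 = ((-14 - 6) + (1/7)**2)*366 = (-20 + 1/49)*366 = -979/49*366 = -358314/49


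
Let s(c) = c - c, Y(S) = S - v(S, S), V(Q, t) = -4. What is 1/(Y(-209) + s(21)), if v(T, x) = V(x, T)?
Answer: -1/205 ≈ -0.0048781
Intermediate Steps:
v(T, x) = -4
Y(S) = 4 + S (Y(S) = S - 1*(-4) = S + 4 = 4 + S)
s(c) = 0
1/(Y(-209) + s(21)) = 1/((4 - 209) + 0) = 1/(-205 + 0) = 1/(-205) = -1/205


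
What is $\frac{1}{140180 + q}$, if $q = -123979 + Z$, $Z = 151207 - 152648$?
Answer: $\frac{1}{14760} \approx 6.7751 \cdot 10^{-5}$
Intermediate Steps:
$Z = -1441$ ($Z = 151207 - 152648 = -1441$)
$q = -125420$ ($q = -123979 - 1441 = -125420$)
$\frac{1}{140180 + q} = \frac{1}{140180 - 125420} = \frac{1}{14760}$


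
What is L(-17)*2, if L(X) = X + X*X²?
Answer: -9860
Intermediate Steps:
L(X) = X + X³
L(-17)*2 = (-17 + (-17)³)*2 = (-17 - 4913)*2 = -4930*2 = -9860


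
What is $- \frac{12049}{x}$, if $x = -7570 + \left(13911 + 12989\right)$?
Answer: $- \frac{12049}{19330} \approx -0.62333$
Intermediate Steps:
$x = 19330$ ($x = -7570 + 26900 = 19330$)
$- \frac{12049}{x} = - \frac{12049}{19330}$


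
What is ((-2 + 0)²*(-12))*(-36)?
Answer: 1728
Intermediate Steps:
((-2 + 0)²*(-12))*(-36) = ((-2)²*(-12))*(-36) = (4*(-12))*(-36) = -48*(-36) = 1728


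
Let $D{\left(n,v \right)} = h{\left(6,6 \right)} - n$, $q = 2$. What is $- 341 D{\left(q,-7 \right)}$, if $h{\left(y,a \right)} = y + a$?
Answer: $-3410$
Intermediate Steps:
$h{\left(y,a \right)} = a + y$
$D{\left(n,v \right)} = 12 - n$ ($D{\left(n,v \right)} = \left(6 + 6\right) - n = 12 - n$)
$- 341 D{\left(q,-7 \right)} = - 341 \left(12 - 2\right) = \left(-341\right) 10 = -3410$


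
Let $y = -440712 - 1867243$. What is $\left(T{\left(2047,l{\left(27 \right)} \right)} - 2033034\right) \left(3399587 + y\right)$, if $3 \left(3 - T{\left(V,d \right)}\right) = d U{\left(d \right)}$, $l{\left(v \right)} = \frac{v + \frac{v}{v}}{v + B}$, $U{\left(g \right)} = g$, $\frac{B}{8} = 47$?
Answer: $- \frac{1081313453121269872}{487227} \approx -2.2193 \cdot 10^{12}$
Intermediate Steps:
$B = 376$ ($B = 8 \cdot 47 = 376$)
$y = -2307955$
$l{\left(v \right)} = \frac{1 + v}{376 + v}$ ($l{\left(v \right)} = \frac{v + \frac{v}{v}}{v + 376} = \frac{v + 1}{376 + v} = \frac{1 + v}{376 + v}$)
$T{\left(V,d \right)} = 3 - \frac{d^{2}}{3}$ ($T{\left(V,d \right)} = 3 - \frac{d d}{3} = 3 - \frac{d^{2}}{3}$)
$\left(T{\left(2047,l{\left(27 \right)} \right)} - 2033034\right) \left(3399587 + y\right) = \left(\left(3 - \frac{\left(\frac{1 + 27}{376 + 27}\right)^{2}}{3}\right) - 2033034\right) \left(3399587 - 2307955\right) = \left(\left(3 - \frac{\left(\frac{1}{403} \cdot 28\right)^{2}}{3}\right) - 2033034\right) 1091632 = \left(\left(3 - \frac{\left(\frac{28}{403}\right)^{2}}{3}\right) - 2033034\right) 1091632 = \left(\left(3 - \frac{784}{487227}\right) - 2033034\right) 1091632 = \left(\frac{1460897}{487227} - 2033034\right) 1091632 = \left(- \frac{990547595821}{487227}\right) 1091632 = - \frac{1081313453121269872}{487227}$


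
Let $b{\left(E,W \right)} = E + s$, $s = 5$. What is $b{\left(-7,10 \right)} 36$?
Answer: $-72$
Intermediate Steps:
$b{\left(E,W \right)} = 5 + E$ ($b{\left(E,W \right)} = E + 5 = 5 + E$)
$b{\left(-7,10 \right)} 36 = \left(5 - 7\right) 36 = \left(-2\right) 36 = -72$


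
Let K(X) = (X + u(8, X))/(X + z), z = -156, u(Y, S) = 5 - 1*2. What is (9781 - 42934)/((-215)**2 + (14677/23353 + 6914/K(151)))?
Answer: -5419554063/7519853659 ≈ -0.72070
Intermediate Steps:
u(Y, S) = 3 (u(Y, S) = 5 - 2 = 3)
K(X) = (3 + X)/(-156 + X) (K(X) = (X + 3)/(X - 156) = (3 + X)/(-156 + X))
(9781 - 42934)/((-215)**2 + (14677/23353 + 6914/K(151))) = (9781 - 42934)/((-215)**2 + (14677/23353 + 6914/(((3 + 151)/(-156 + 151))))) = -33153/(46225 + (14677*(1/23353) + 6914/((154/(-5))))) = -33153/(46225 + (14677/23353 + 6914/((-1/5*154)))) = -33153/(46225 + (14677/23353 + 6914/(-154/5))) = -33153/(46225 + (14677/23353 + 6914*(-5/154))) = -33153/(46225 + (14677/23353 - 17285/77)) = -33153/(46225 - 36593316/163471) = -33153/7519853659/163471 = -33153*163471/7519853659 = -5419554063/7519853659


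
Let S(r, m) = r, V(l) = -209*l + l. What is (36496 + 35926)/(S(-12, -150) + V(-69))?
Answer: 36211/7170 ≈ 5.0503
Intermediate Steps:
V(l) = -208*l
(36496 + 35926)/(S(-12, -150) + V(-69)) = (36496 + 35926)/(-12 - 208*(-69)) = 72422/(-12 + 14352) = 72422/14340 = 72422*(1/14340) = 36211/7170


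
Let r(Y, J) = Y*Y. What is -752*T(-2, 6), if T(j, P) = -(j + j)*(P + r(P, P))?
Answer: -126336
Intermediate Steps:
r(Y, J) = Y**2
T(j, P) = -2*j*(P + P**2) (T(j, P) = -(j + j)*(P + P**2) = -2*j*(P + P**2))
-752*T(-2, 6) = -(-1504)*6*(-2)*(1 + 6) = -(-1504)*6*(-2)*7 = -752*168 = -126336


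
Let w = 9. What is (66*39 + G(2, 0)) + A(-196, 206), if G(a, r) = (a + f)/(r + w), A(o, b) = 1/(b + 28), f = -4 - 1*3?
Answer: 200729/78 ≈ 2573.4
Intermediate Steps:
f = -7 (f = -4 - 3 = -7)
A(o, b) = 1/(28 + b)
G(a, r) = (-7 + a)/(9 + r) (G(a, r) = (a - 7)/(r + 9) = (-7 + a)/(9 + r))
(66*39 + G(2, 0)) + A(-196, 206) = (66*39 + (-7 + 2)/(9 + 0)) + 1/(28 + 206) = (2574 - 5/9) + 1/234 = 23161/9 + 1/234 = 200729/78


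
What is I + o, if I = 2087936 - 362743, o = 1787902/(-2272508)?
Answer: 1960256553071/1136254 ≈ 1.7252e+6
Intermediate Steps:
o = -893951/1136254 (o = 1787902*(-1/2272508) = -893951/1136254 ≈ -0.78675)
I = 1725193
I + o = 1725193 - 893951/1136254 = 1960256553071/1136254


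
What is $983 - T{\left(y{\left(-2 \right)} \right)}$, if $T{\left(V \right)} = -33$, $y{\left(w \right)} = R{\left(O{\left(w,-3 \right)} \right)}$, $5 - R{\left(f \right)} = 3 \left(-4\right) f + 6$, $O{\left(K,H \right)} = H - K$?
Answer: $1016$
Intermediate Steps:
$R{\left(f \right)} = -1 + 12 f$ ($R{\left(f \right)} = 5 - \left(3 \left(-4\right) f + 6\right) = 5 - \left(- 12 f + 6\right) = 5 - \left(6 - 12 f\right) = 5 + \left(-6 + 12 f\right) = -1 + 12 f$)
$y{\left(w \right)} = -37 - 12 w$ ($y{\left(w \right)} = -1 + 12 \left(-3 - w\right) = -1 - \left(36 + 12 w\right) = -37 - 12 w$)
$983 - T{\left(y{\left(-2 \right)} \right)} = 983 - -33 = 983 + 33 = 1016$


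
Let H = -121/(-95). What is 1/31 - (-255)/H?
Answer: 751096/3751 ≈ 200.24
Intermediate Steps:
H = 121/95 (H = -121*(-1/95) = 121/95 ≈ 1.2737)
1/31 - (-255)/H = 1/31 - (-255)/121/95 = 1/31 - (-255)*95/121 = 1/31 - 15*(-1615/121) = 1/31 + 24225/121 = 751096/3751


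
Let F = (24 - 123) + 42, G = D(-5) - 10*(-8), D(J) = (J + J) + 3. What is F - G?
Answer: -130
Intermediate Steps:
D(J) = 3 + 2*J (D(J) = 2*J + 3 = 3 + 2*J)
G = 73 (G = (3 + 2*(-5)) - 10*(-8) = (3 - 10) + 80 = -7 + 80 = 73)
F = -57 (F = -99 + 42 = -57)
F - G = -57 - 1*73 = -57 - 73 = -130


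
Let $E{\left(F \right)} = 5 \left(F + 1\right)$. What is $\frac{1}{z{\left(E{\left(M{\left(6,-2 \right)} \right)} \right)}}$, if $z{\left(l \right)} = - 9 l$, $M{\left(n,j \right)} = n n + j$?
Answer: $- \frac{1}{1575} \approx -0.00063492$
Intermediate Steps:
$M{\left(n,j \right)} = j + n^{2}$ ($M{\left(n,j \right)} = n^{2} + j = j + n^{2}$)
$E{\left(F \right)} = 5 + 5 F$ ($E{\left(F \right)} = 5 \left(1 + F\right) = 5 + 5 F$)
$\frac{1}{z{\left(E{\left(M{\left(6,-2 \right)} \right)} \right)}} = \frac{1}{\left(-9\right) \left(5 + 5 \left(-2 + 6^{2}\right)\right)} = \frac{1}{\left(-9\right) \left(5 + 5 \left(-2 + 36\right)\right)} = \frac{1}{\left(-9\right) \left(5 + 5 \cdot 34\right)} = \frac{1}{\left(-9\right) \left(5 + 170\right)} = \frac{1}{\left(-9\right) 175} = \frac{1}{-1575} = - \frac{1}{1575}$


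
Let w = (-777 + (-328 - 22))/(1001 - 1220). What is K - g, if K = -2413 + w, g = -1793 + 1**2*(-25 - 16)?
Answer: -125674/219 ≈ -573.85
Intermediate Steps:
w = 1127/219 (w = (-777 - 350)/(-219) = -1127*(-1/219) = 1127/219 ≈ 5.1461)
g = -1834 (g = -1793 + 1*(-41) = -1793 - 41 = -1834)
K = -527320/219 (K = -2413 + 1127/219 = -527320/219 ≈ -2407.9)
K - g = -527320/219 - 1*(-1834) = -527320/219 + 1834 = -125674/219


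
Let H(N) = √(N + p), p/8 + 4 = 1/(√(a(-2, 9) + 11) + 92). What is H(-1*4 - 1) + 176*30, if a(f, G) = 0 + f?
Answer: 5280 + I*√333165/95 ≈ 5280.0 + 6.0758*I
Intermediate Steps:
a(f, G) = f
p = -3032/95 (p = -32 + 8/(√(-2 + 11) + 92) = -32 + 8/(√9 + 92) = -32 + 8/(3 + 92) = -32 + 8/95 = -3032/95 ≈ -31.916)
H(N) = √(-3032/95 + N) (H(N) = √(N - 3032/95) = √(-3032/95 + N))
H(-1*4 - 1) + 176*30 = √(-288040 + 9025*(-1*4 - 1))/95 + 176*30 = √(-288040 + 9025*(-4 - 1))/95 + 5280 = √(-288040 + 9025*(-5))/95 + 5280 = √(-288040 - 45125)/95 + 5280 = √(-333165)/95 + 5280 = (I*√333165)/95 + 5280 = I*√333165/95 + 5280 = 5280 + I*√333165/95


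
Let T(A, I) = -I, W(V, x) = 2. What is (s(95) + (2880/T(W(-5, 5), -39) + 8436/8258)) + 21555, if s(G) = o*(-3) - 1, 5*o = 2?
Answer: 5804541598/268385 ≈ 21628.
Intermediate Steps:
o = 2/5 (o = (1/5)*2 = 2/5 ≈ 0.40000)
s(G) = -11/5 (s(G) = (2/5)*(-3) - 1 = -6/5 - 1 = -11/5)
(s(95) + (2880/T(W(-5, 5), -39) + 8436/8258)) + 21555 = (-11/5 + (2880/((-1*(-39))) + 8436/8258)) + 21555 = (-11/5 + (2880/39 + 8436*(1/8258))) + 21555 = (-11/5 + (2880*(1/39) + 4218/4129)) + 21555 = (-11/5 + (960/13 + 4218/4129)) + 21555 = (-11/5 + 4018674/53677) + 21555 = 19502923/268385 + 21555 = 5804541598/268385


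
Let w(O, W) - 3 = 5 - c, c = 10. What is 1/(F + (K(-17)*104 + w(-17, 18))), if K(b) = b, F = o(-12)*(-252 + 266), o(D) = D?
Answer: -1/1938 ≈ -0.00051600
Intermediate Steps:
F = -168 (F = -12*(-252 + 266) = -12*14 = -168)
w(O, W) = -2 (w(O, W) = 3 + (5 - 1*10) = 3 + (5 - 10) = 3 - 5 = -2)
1/(F + (K(-17)*104 + w(-17, 18))) = 1/(-168 + (-17*104 - 2)) = 1/(-168 + (-1768 - 2)) = 1/(-168 - 1770) = 1/(-1938) = -1/1938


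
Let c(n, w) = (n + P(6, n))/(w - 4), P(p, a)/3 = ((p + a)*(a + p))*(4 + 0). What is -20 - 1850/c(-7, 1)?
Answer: 1090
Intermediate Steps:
P(p, a) = 12*(a + p)² (P(p, a) = 3*(((p + a)*(a + p))*(4 + 0)) = 3*(((a + p)*(a + p))*4) = 3*((a + p)²*4) = 3*(4*(a + p)²) = 12*(a + p)²)
c(n, w) = (n + 12*(6 + n)²)/(-4 + w) (c(n, w) = (n + 12*(n + 6)²)/(w - 4) = (n + 12*(6 + n)²)/(-4 + w))
-20 - 1850/c(-7, 1) = -20 - 1850/((-7 + 12*(6 - 7)²)/(-4 + 1)) = -20 - 1850/((-7 + 12*(-1)²)/(-3)) = -20 - 1850/((-(-7 + 12*1)/3)) = -20 - 1850/((-(-7 + 12)/3)) = -20 - 1850/((-⅓*5)) = -20 - 1850/(-5/3) = -20 - 1850*(-3)/5 = -20 - 50*(-111/5) = -20 + 1110 = 1090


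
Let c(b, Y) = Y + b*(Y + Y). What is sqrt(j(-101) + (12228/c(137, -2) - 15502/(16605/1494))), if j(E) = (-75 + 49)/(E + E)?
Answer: I*sqrt(661464416710801)/683265 ≈ 37.641*I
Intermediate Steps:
j(E) = -13/E (j(E) = -26*1/(2*E) = -13/E)
c(b, Y) = Y + 2*Y*b (c(b, Y) = Y + b*(2*Y) = Y + 2*Y*b)
sqrt(j(-101) + (12228/c(137, -2) - 15502/(16605/1494))) = sqrt(-13/(-101) + (12228/((-2*(1 + 2*137))) - 15502/(16605/1494))) = sqrt(-13*(-1/101) + (12228/((-2*(1 + 274))) - 15502/(16605*(1/1494)))) = sqrt(13/101 + (12228/((-2*275)) - 15502/1845/166)) = sqrt(13/101 + (12228/(-550) - 15502*166/1845)) = sqrt(13/101 + (12228*(-1/550) - 2573332/1845)) = sqrt(13/101 + (-6114/275 - 2573332/1845)) = sqrt(13/101 - 143789326/101475) = sqrt(-14521402751/10248975) = I*sqrt(661464416710801)/683265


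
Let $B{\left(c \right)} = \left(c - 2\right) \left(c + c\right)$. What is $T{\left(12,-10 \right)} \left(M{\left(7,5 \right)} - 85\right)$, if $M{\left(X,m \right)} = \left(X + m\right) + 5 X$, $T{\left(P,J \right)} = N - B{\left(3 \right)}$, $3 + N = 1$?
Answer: $304$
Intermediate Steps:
$B{\left(c \right)} = 2 c \left(-2 + c\right)$ ($B{\left(c \right)} = \left(-2 + c\right) 2 c = 2 c \left(-2 + c\right)$)
$N = -2$ ($N = -3 + 1 = -2$)
$T{\left(P,J \right)} = -8$ ($T{\left(P,J \right)} = -2 - 2 \cdot 3 \left(-2 + 3\right) = -2 - 2 \cdot 3 \cdot 1 = -2 - 6 = -8$)
$M{\left(X,m \right)} = m + 6 X$
$T{\left(12,-10 \right)} \left(M{\left(7,5 \right)} - 85\right) = - 8 \left(\left(5 + 6 \cdot 7\right) - 85\right) = - 8 \left(\left(5 + 42\right) - 85\right) = - 8 \left(47 - 85\right) = \left(-8\right) \left(-38\right) = 304$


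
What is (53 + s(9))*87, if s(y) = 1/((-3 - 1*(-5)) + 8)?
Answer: 46197/10 ≈ 4619.7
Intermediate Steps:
s(y) = ⅒ (s(y) = 1/((-3 + 5) + 8) = 1/(2 + 8) = 1/10 = ⅒)
(53 + s(9))*87 = (53 + ⅒)*87 = (531/10)*87 = 46197/10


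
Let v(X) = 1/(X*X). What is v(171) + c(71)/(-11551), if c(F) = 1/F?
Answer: 790880/23981158161 ≈ 3.2979e-5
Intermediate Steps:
v(X) = X⁻²
v(171) + c(71)/(-11551) = 171⁻² + 1/(71*(-11551)) = 1/29241 + (1/71)*(-1/11551) = 1/29241 - 1/820121 = 790880/23981158161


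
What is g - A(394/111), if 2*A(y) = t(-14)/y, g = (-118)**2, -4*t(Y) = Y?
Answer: 21943447/1576 ≈ 13924.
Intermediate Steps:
t(Y) = -Y/4
g = 13924
A(y) = 7/(4*y) (A(y) = ((-1/4*(-14))/y)/2 = (7/(2*y))/2 = 7/(4*y))
g - A(394/111) = 13924 - 7/(4*(394/111)) = 13924 - 7/(4*(394*(1/111))) = 13924 - 7/(4*394/111) = 13924 - 7*111/(4*394) = 13924 - 1*777/1576 = 13924 - 777/1576 = 21943447/1576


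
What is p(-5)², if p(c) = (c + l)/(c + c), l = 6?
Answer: 1/100 ≈ 0.010000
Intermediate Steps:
p(c) = (6 + c)/(2*c) (p(c) = (c + 6)/(c + c) = (6 + c)/((2*c)) = (6 + c)*(1/(2*c)) = (6 + c)/(2*c))
p(-5)² = ((½)*(6 - 5)/(-5))² = ((½)*(-⅕)*1)² = (-⅒)² = 1/100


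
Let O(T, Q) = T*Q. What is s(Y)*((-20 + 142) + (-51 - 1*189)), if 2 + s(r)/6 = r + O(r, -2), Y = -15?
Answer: -9204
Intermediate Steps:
O(T, Q) = Q*T
s(r) = -12 - 6*r (s(r) = -12 + 6*(r - 2*r) = -12 + 6*(-r) = -12 - 6*r)
s(Y)*((-20 + 142) + (-51 - 1*189)) = (-12 - 6*(-15))*((-20 + 142) + (-51 - 1*189)) = (-12 + 90)*(122 + (-51 - 189)) = 78*(122 - 240) = 78*(-118) = -9204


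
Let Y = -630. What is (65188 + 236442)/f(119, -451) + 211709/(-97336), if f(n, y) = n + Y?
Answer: -4209662997/7105528 ≈ -592.45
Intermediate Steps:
f(n, y) = -630 + n (f(n, y) = n - 630 = -630 + n)
(65188 + 236442)/f(119, -451) + 211709/(-97336) = (65188 + 236442)/(-630 + 119) + 211709/(-97336) = 301630/(-511) + 211709*(-1/97336) = 301630*(-1/511) - 211709/97336 = -43090/73 - 211709/97336 = -4209662997/7105528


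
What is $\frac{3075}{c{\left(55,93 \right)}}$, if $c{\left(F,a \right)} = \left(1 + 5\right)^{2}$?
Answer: $\frac{1025}{12} \approx 85.417$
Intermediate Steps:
$c{\left(F,a \right)} = 36$ ($c{\left(F,a \right)} = 6^{2} = 36$)
$\frac{3075}{c{\left(55,93 \right)}} = \frac{3075}{36} = 3075 \cdot \frac{1}{36} = \frac{1025}{12}$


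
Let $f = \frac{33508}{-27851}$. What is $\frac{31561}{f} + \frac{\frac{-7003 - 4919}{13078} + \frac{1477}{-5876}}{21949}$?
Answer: $- \frac{3563986722487216651}{135860445637111} \approx -26233.0$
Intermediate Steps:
$f = - \frac{33508}{27851}$ ($f = 33508 \left(- \frac{1}{27851}\right) = - \frac{33508}{27851} \approx -1.2031$)
$\frac{31561}{f} + \frac{\frac{-7003 - 4919}{13078} + \frac{1477}{-5876}}{21949} = \frac{31561}{- \frac{33508}{27851}} + \frac{\frac{-7003 - 4919}{13078} + \frac{1477}{-5876}}{21949} = 31561 \left(- \frac{27851}{33508}\right) + \left(\left(-11922\right) \frac{1}{13078} + 1477 \left(- \frac{1}{5876}\right)\right) \frac{1}{21949} = - \frac{879005411}{33508} + \left(- \frac{5961}{6539} - \frac{1477}{5876}\right) \frac{1}{21949} = - \frac{879005411}{33508} - \frac{3437303}{64873078972} = - \frac{3563986722487216651}{135860445637111}$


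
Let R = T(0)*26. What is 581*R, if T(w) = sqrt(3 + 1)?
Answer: 30212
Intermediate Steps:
T(w) = 2 (T(w) = sqrt(4) = 2)
R = 52 (R = 2*26 = 52)
581*R = 581*52 = 30212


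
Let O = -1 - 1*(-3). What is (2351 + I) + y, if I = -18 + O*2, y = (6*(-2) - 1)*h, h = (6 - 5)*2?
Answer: 2311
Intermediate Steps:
h = 2 (h = 1*2 = 2)
O = 2 (O = -1 + 3 = 2)
y = -26 (y = (6*(-2) - 1)*2 = (-12 - 1)*2 = -13*2 = -26)
I = -14 (I = -18 + 2*2 = -18 + 4 = -14)
(2351 + I) + y = (2351 - 14) - 26 = 2337 - 26 = 2311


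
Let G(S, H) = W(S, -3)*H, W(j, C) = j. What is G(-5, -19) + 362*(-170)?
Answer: -61445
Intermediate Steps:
G(S, H) = H*S (G(S, H) = S*H = H*S)
G(-5, -19) + 362*(-170) = -19*(-5) + 362*(-170) = 95 - 61540 = -61445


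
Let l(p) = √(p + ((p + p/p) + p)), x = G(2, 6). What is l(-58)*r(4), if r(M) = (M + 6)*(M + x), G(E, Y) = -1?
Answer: 30*I*√173 ≈ 394.59*I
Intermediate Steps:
x = -1
l(p) = √(1 + 3*p) (l(p) = √(p + ((p + 1) + p)) = √(p + ((1 + p) + p)) = √(p + (1 + 2*p)) = √(1 + 3*p))
r(M) = (-1 + M)*(6 + M) (r(M) = (M + 6)*(M - 1) = (6 + M)*(-1 + M) = (-1 + M)*(6 + M))
l(-58)*r(4) = √(1 + 3*(-58))*(-6 + 4² + 5*4) = √(1 - 174)*(-6 + 16 + 20) = √(-173)*30 = (I*√173)*30 = 30*I*√173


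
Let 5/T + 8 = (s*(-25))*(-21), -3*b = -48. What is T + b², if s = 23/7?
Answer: 439557/1717 ≈ 256.00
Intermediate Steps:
s = 23/7 (s = 23*(⅐) = 23/7 ≈ 3.2857)
b = 16 (b = -⅓*(-48) = 16)
T = 5/1717 (T = 5/(-8 + ((23/7)*(-25))*(-21)) = 5/(-8 - 575/7*(-21)) = 5/(-8 + 1725) = 5/1717 ≈ 0.0029121)
T + b² = 5/1717 + 16² = 5/1717 + 256 = 439557/1717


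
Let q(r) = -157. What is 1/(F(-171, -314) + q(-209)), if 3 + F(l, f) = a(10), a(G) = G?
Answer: -1/150 ≈ -0.0066667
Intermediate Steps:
F(l, f) = 7 (F(l, f) = -3 + 10 = 7)
1/(F(-171, -314) + q(-209)) = 1/(7 - 157) = 1/(-150) = -1/150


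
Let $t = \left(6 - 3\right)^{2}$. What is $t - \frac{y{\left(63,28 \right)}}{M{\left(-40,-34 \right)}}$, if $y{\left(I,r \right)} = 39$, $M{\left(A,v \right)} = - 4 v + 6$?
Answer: $\frac{1239}{142} \approx 8.7254$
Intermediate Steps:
$M{\left(A,v \right)} = 6 - 4 v$
$t = 9$ ($t = 3^{2} = 9$)
$t - \frac{y{\left(63,28 \right)}}{M{\left(-40,-34 \right)}} = 9 - \frac{39}{6 - -136} = 9 - \frac{39}{6 + 136} = 9 - \frac{39}{142} = \frac{1239}{142}$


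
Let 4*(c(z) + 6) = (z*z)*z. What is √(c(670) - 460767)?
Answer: √74729977 ≈ 8644.7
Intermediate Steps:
c(z) = -6 + z³/4 (c(z) = -6 + ((z*z)*z)/4 = -6 + (z²*z)/4 = -6 + z³/4)
√(c(670) - 460767) = √((-6 + (¼)*670³) - 460767) = √((-6 + (¼)*300763000) - 460767) = √((-6 + 75190750) - 460767) = √(75190744 - 460767) = √74729977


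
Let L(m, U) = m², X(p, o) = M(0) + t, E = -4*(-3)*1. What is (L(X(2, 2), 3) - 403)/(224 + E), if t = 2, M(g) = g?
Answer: -399/236 ≈ -1.6907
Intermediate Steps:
E = 12 (E = 12*1 = 12)
X(p, o) = 2 (X(p, o) = 0 + 2 = 2)
(L(X(2, 2), 3) - 403)/(224 + E) = (2² - 403)/(224 + 12) = (4 - 403)/236 = -399*1/236 = -399/236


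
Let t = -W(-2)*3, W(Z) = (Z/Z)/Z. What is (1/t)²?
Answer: 4/9 ≈ 0.44444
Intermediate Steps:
W(Z) = 1/Z
t = 3/2 (t = -1/(-2)*3 = -1*(-½)*3 = (½)*3 = 3/2 ≈ 1.5000)
(1/t)² = (1/(3/2))² = (⅔)² = 4/9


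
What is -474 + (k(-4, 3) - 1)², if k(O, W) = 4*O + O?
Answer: -33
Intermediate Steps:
k(O, W) = 5*O
-474 + (k(-4, 3) - 1)² = -474 + (5*(-4) - 1)² = -474 + (-20 - 1)² = -474 + (-21)² = -474 + 441 = -33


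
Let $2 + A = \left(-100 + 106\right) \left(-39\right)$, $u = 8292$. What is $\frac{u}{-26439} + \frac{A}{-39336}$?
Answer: $- \frac{26661209}{86667042} \approx -0.30763$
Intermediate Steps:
$A = -236$ ($A = -2 + \left(-100 + 106\right) \left(-39\right) = -2 + 6 \left(-39\right) = -2 - 234 = -236$)
$\frac{u}{-26439} + \frac{A}{-39336} = \frac{8292}{-26439} - \frac{236}{-39336} = 8292 \left(- \frac{1}{26439}\right) - - \frac{59}{9834} = - \frac{2764}{8813} + \frac{59}{9834} = - \frac{26661209}{86667042}$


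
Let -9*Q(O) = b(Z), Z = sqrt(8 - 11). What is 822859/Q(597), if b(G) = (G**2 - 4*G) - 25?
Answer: 51840117/208 - 7405731*I*sqrt(3)/208 ≈ 2.4923e+5 - 61669.0*I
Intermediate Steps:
Z = I*sqrt(3) (Z = sqrt(-3) = I*sqrt(3) ≈ 1.732*I)
b(G) = -25 + G**2 - 4*G
Q(O) = 28/9 + 4*I*sqrt(3)/9 (Q(O) = -(-25 + (I*sqrt(3))**2 - 4*I*sqrt(3))/9 = -(-25 - 3 - 4*I*sqrt(3))/9 = -(-28 - 4*I*sqrt(3))/9 = 28/9 + 4*I*sqrt(3)/9)
822859/Q(597) = 822859/(28/9 + 4*I*sqrt(3)/9)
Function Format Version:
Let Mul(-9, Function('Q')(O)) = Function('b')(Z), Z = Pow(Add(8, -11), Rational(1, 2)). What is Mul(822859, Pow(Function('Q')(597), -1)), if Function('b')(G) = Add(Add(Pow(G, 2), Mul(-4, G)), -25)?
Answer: Add(Rational(51840117, 208), Mul(Rational(-7405731, 208), I, Pow(3, Rational(1, 2)))) ≈ Add(2.4923e+5, Mul(-61669., I))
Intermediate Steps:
Z = Mul(I, Pow(3, Rational(1, 2))) (Z = Pow(-3, Rational(1, 2)) = Mul(I, Pow(3, Rational(1, 2))) ≈ Mul(1.7320, I))
Function('b')(G) = Add(-25, Pow(G, 2), Mul(-4, G))
Function('Q')(O) = Add(Rational(28, 9), Mul(Rational(4, 9), I, Pow(3, Rational(1, 2)))) (Function('Q')(O) = Mul(Rational(-1, 9), Add(-25, Pow(Mul(I, Pow(3, Rational(1, 2))), 2), Mul(-4, Mul(I, Pow(3, Rational(1, 2)))))) = Mul(Rational(-1, 9), Add(-25, -3, Mul(-4, I, Pow(3, Rational(1, 2))))) = Mul(Rational(-1, 9), Add(-28, Mul(-4, I, Pow(3, Rational(1, 2))))) = Add(Rational(28, 9), Mul(Rational(4, 9), I, Pow(3, Rational(1, 2)))))
Mul(822859, Pow(Function('Q')(597), -1)) = Mul(822859, Pow(Add(Rational(28, 9), Mul(Rational(4, 9), I, Pow(3, Rational(1, 2)))), -1))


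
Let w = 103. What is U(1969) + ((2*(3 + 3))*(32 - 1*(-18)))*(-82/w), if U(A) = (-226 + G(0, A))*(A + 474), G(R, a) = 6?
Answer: -55407580/103 ≈ -5.3794e+5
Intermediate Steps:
U(A) = -104280 - 220*A (U(A) = (-226 + 6)*(A + 474) = -220*(474 + A) = -104280 - 220*A)
U(1969) + ((2*(3 + 3))*(32 - 1*(-18)))*(-82/w) = (-104280 - 220*1969) + ((2*(3 + 3))*(32 - 1*(-18)))*(-82/103) = (-104280 - 433180) + ((2*6)*(32 + 18))*(-82*1/103) = -537460 + (12*50)*(-82/103) = -537460 + 600*(-82/103) = -537460 - 49200/103 = -55407580/103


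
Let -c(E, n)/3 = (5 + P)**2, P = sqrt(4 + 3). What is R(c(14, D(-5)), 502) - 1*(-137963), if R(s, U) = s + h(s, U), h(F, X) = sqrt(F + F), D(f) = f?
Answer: 137867 - 30*sqrt(7) + I*sqrt(42) + 5*I*sqrt(6) ≈ 1.3779e+5 + 18.728*I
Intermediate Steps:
P = sqrt(7) ≈ 2.6458
h(F, X) = sqrt(2)*sqrt(F) (h(F, X) = sqrt(2*F) = sqrt(2)*sqrt(F))
c(E, n) = -3*(5 + sqrt(7))**2
R(s, U) = s + sqrt(2)*sqrt(s)
R(c(14, D(-5)), 502) - 1*(-137963) = ((-96 - 30*sqrt(7)) + sqrt(2)*sqrt(-96 - 30*sqrt(7))) - 1*(-137963) = (-96 - 30*sqrt(7) + sqrt(2)*sqrt(-96 - 30*sqrt(7))) + 137963 = 137867 - 30*sqrt(7) + sqrt(2)*sqrt(-96 - 30*sqrt(7))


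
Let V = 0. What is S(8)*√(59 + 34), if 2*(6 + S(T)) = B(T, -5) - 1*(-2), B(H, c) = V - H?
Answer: -9*√93 ≈ -86.793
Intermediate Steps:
B(H, c) = -H (B(H, c) = 0 - H = -H)
S(T) = -5 - T/2 (S(T) = -6 + (-T - 1*(-2))/2 = -6 + (-T + 2)/2 = -6 + (2 - T)/2 = -6 + (1 - T/2) = -5 - T/2)
S(8)*√(59 + 34) = (-5 - ½*8)*√(59 + 34) = (-5 - 4)*√93 = -9*√93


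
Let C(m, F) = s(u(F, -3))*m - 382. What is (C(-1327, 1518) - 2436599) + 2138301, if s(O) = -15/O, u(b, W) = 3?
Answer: -292045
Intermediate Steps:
C(m, F) = -382 - 5*m (C(m, F) = (-15/3)*m - 382 = (-15*⅓)*m - 382 = -5*m - 382 = -382 - 5*m)
(C(-1327, 1518) - 2436599) + 2138301 = ((-382 - 5*(-1327)) - 2436599) + 2138301 = ((-382 + 6635) - 2436599) + 2138301 = (6253 - 2436599) + 2138301 = -2430346 + 2138301 = -292045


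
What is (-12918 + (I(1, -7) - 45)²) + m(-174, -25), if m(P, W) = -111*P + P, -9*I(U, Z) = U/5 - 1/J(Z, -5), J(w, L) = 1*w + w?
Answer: 3274311961/396900 ≈ 8249.7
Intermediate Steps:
J(w, L) = 2*w (J(w, L) = w + w = 2*w)
I(U, Z) = -U/45 + 1/(18*Z) (I(U, Z) = -(U/5 - 1/(2*Z))/9 = -(-1/(2*Z) + U/5)/9 = -U/45 + 1/(18*Z))
m(P, W) = -110*P
(-12918 + (I(1, -7) - 45)²) + m(-174, -25) = (-12918 + ((-1/45*1 + (1/18)/(-7)) - 45)²) - 110*(-174) = (-12918 + ((-1/45 + (1/18)*(-⅐)) - 45)²) + 19140 = (-12918 + ((-1/45 - 1/126) - 45)²) + 19140 = (-12918 + (-19/630 - 45)²) + 19140 = (-12918 + (-28369/630)²) + 19140 = (-12918 + 804800161/396900) + 19140 = -4322354039/396900 + 19140 = 3274311961/396900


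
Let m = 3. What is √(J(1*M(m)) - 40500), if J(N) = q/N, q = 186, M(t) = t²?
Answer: I*√364314/3 ≈ 201.19*I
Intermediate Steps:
J(N) = 186/N
√(J(1*M(m)) - 40500) = √(186/((1*3²)) - 40500) = √(186/((1*9)) - 40500) = √(186/9 - 40500) = √(186*(⅑) - 40500) = √(62/3 - 40500) = √(-121438/3) = I*√364314/3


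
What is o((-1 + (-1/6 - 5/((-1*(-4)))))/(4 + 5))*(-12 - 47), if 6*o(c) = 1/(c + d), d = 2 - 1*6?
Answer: 1062/461 ≈ 2.3037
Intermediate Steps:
d = -4 (d = 2 - 6 = -4)
o(c) = 1/(6*(-4 + c)) (o(c) = 1/(6*(c - 4)) = 1/(6*(-4 + c)))
o((-1 + (-1/6 - 5/((-1*(-4)))))/(4 + 5))*(-12 - 47) = (1/(6*(-4 + (-1 + (-1/6 - 5/((-1*(-4)))))/(4 + 5))))*(-12 - 47) = (1/(6*(-4 + (-1 + (-1*1/6 - 5/4))/9)))*(-59) = (1/(6*(-4 + (-1 + (-1/6 - 5*1/4))*(1/9))))*(-59) = (1/(6*(-4 + (-1 + (-1/6 - 5/4))*(1/9))))*(-59) = (1/(6*(-4 + (-1 - 17/12)*(1/9))))*(-59) = (1/(6*(-4 - 29/12*1/9)))*(-59) = (1/(6*(-4 - 29/108)))*(-59) = (1/(6*(-461/108)))*(-59) = ((1/6)*(-108/461))*(-59) = -18/461*(-59) = 1062/461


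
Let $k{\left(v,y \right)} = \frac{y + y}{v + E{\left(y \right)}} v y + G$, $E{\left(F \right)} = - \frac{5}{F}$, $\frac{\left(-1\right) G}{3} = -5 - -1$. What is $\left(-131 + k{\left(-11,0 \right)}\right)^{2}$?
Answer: $\text{NaN} \approx \text{NaN}$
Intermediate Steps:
$G = 12$ ($G = - 3 \left(-5 - -1\right) = - 3 \left(-5 + 1\right) = \left(-3\right) \left(-4\right) = 12$)
$k{\left(v,y \right)} = 12 + \frac{2 v y^{2}}{v - \frac{5}{y}}$ ($k{\left(v,y \right)} = \frac{y + y}{v - \frac{5}{y}} v y + 12 = \frac{2 y}{v - \frac{5}{y}} v y + 12 = \frac{2 v y}{v - \frac{5}{y}} y + 12 = \frac{2 v y^{2}}{v - \frac{5}{y}} + 12 = 12 + \frac{2 v y^{2}}{v - \frac{5}{y}}$)
$\left(-131 + k{\left(-11,0 \right)}\right)^{2} = \left(-131 + \frac{2 \left(-30 - 0 \left(6 + 0^{2}\right)\right)}{-5 - 0}\right)^{2} = \left(-131 + \frac{2 \left(-30 - 0 \left(6 + 0\right)\right)}{-5 + 0}\right)^{2} = \left(-131 + \frac{2 \left(-30 - 0 \cdot 6\right)}{-5}\right)^{2} = \left(-131 + 2 \left(- \frac{1}{5}\right) \left(-30 + 0\right)\right)^{2} = \left(-131 + 2 \left(- \frac{1}{5}\right) \left(-30\right)\right)^{2} = \left(-131 + 12\right)^{2} = \left(-119\right)^{2} = 14161$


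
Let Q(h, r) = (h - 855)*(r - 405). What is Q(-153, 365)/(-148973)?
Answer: -40320/148973 ≈ -0.27065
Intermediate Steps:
Q(h, r) = (-855 + h)*(-405 + r)
Q(-153, 365)/(-148973) = (346275 - 855*365 - 405*(-153) - 153*365)/(-148973) = (346275 - 312075 + 61965 - 55845)*(-1/148973) = 40320*(-1/148973) = -40320/148973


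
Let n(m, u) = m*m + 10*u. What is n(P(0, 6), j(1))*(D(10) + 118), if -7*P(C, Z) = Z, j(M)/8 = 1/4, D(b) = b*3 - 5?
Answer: 145288/49 ≈ 2965.1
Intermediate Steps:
D(b) = -5 + 3*b (D(b) = 3*b - 5 = -5 + 3*b)
j(M) = 2 (j(M) = 8/4 = 8*(1/4) = 2)
P(C, Z) = -Z/7
n(m, u) = m**2 + 10*u
n(P(0, 6), j(1))*(D(10) + 118) = ((-1/7*6)**2 + 10*2)*((-5 + 3*10) + 118) = ((-6/7)**2 + 20)*((-5 + 30) + 118) = (36/49 + 20)*(25 + 118) = (1016/49)*143 = 145288/49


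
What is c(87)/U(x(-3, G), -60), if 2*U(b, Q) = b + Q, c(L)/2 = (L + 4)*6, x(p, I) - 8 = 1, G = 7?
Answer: -728/17 ≈ -42.824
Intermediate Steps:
x(p, I) = 9 (x(p, I) = 8 + 1 = 9)
c(L) = 48 + 12*L (c(L) = 2*((L + 4)*6) = 2*((4 + L)*6) = 2*(24 + 6*L) = 48 + 12*L)
U(b, Q) = Q/2 + b/2 (U(b, Q) = (b + Q)/2 = (Q + b)/2 = Q/2 + b/2)
c(87)/U(x(-3, G), -60) = (48 + 12*87)/((½)*(-60) + (½)*9) = (48 + 1044)/(-30 + 9/2) = 1092/(-51/2) = 1092*(-2/51) = -728/17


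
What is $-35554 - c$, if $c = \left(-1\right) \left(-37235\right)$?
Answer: $-72789$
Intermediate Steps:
$c = 37235$
$-35554 - c = -35554 - 37235 = -72789$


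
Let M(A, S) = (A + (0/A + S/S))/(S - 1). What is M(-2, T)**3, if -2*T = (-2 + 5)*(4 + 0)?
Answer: 1/343 ≈ 0.0029155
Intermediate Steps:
T = -6 (T = -(-2 + 5)*(4 + 0)/2 = -3*4/2 = -1/2*12 = -6)
M(A, S) = (1 + A)/(-1 + S) (M(A, S) = (A + (0 + 1))/(-1 + S) = (A + 1)/(-1 + S) = (1 + A)/(-1 + S))
M(-2, T)**3 = ((1 - 2)/(-1 - 6))**3 = (-1/(-7))**3 = (-1/7*(-1))**3 = (1/7)**3 = 1/343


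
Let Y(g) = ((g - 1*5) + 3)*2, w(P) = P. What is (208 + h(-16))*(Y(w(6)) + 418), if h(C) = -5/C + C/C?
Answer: 713337/8 ≈ 89167.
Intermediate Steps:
Y(g) = -4 + 2*g (Y(g) = ((g - 5) + 3)*2 = ((-5 + g) + 3)*2 = (-2 + g)*2 = -4 + 2*g)
h(C) = 1 - 5/C (h(C) = -5/C + 1 = 1 - 5/C)
(208 + h(-16))*(Y(w(6)) + 418) = (208 + (-5 - 16)/(-16))*((-4 + 2*6) + 418) = (208 - 1/16*(-21))*((-4 + 12) + 418) = (208 + 21/16)*(8 + 418) = (3349/16)*426 = 713337/8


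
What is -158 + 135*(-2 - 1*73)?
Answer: -10283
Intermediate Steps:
-158 + 135*(-2 - 1*73) = -158 + 135*(-2 - 73) = -158 + 135*(-75) = -158 - 10125 = -10283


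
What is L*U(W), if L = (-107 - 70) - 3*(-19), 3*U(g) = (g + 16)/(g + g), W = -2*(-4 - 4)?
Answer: -40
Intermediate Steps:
W = 16 (W = -2*(-8) = 16)
U(g) = (16 + g)/(6*g) (U(g) = ((g + 16)/(g + g))/3 = ((16 + g)/((2*g)))/3 = ((16 + g)*(1/(2*g)))/3 = ((16 + g)/(2*g))/3 = (16 + g)/(6*g))
L = -120 (L = -177 + 57 = -120)
L*U(W) = -20*(16 + 16)/16 = -20*32/16 = -120*⅓ = -40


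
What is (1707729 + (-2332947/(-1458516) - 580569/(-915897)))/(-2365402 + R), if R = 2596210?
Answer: 84491611130419673/11419443177128608 ≈ 7.3989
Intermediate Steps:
(1707729 + (-2332947/(-1458516) - 580569/(-915897)))/(-2365402 + R) = (1707729 + (-2332947/(-1458516) - 580569/(-915897)))/(-2365402 + 2596210) = (1707729 + (-2332947*(-1/1458516) - 580569*(-1/915897)))/230808 = (1707729 + (777649/486172 + 193523/305299))*(1/230808) = (1707729 + 331500926007/148427825428)*(1/230808) = (253474833391259019/148427825428)*(1/230808) = 84491611130419673/11419443177128608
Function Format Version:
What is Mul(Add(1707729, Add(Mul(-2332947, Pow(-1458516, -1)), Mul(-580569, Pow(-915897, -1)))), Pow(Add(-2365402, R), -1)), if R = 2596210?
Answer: Rational(84491611130419673, 11419443177128608) ≈ 7.3989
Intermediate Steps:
Mul(Add(1707729, Add(Mul(-2332947, Pow(-1458516, -1)), Mul(-580569, Pow(-915897, -1)))), Pow(Add(-2365402, R), -1)) = Mul(Add(1707729, Add(Mul(-2332947, Pow(-1458516, -1)), Mul(-580569, Pow(-915897, -1)))), Pow(Add(-2365402, 2596210), -1)) = Mul(Add(1707729, Add(Mul(-2332947, Rational(-1, 1458516)), Mul(-580569, Rational(-1, 915897)))), Pow(230808, -1)) = Mul(Add(1707729, Add(Rational(777649, 486172), Rational(193523, 305299))), Rational(1, 230808)) = Mul(Add(1707729, Rational(331500926007, 148427825428)), Rational(1, 230808)) = Mul(Rational(253474833391259019, 148427825428), Rational(1, 230808)) = Rational(84491611130419673, 11419443177128608)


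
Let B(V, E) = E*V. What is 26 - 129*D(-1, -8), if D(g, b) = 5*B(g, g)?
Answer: -619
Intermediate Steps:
D(g, b) = 5*g² (D(g, b) = 5*(g*g) = 5*g²)
26 - 129*D(-1, -8) = 26 - 645*(-1)² = 26 - 645 = -619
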